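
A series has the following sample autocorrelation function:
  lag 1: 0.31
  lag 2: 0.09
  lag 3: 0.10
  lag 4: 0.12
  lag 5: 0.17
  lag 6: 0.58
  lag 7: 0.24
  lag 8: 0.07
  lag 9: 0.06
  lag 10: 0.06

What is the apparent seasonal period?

6

The largest autocorrelation is r_6 = 0.58; the remaining lags stay at or below 0.31. The elevated value at lag 1 (0.31), dropping to 0.09 at lag 2, reflects decaying short-term dependence rather than seasonality.
The dominant spike at lag 6 indicates a seasonal period of 6.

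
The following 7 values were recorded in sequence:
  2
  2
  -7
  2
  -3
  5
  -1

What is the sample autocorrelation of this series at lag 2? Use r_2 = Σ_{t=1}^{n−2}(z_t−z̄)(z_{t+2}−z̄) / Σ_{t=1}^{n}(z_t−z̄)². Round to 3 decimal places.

0.250

Mean z̄ = (2 + 2 − 7 + 2 − 3 + 5 − 1)/7 = 0.0000
Numerator Σ_{t=1}^{5}(z_t−z̄)(z_{t+2}−z̄) = 24.0000
Denominator Σ(z_t−z̄)² = 96.0000
r_2 = 24.0000 / 96.0000 = 0.250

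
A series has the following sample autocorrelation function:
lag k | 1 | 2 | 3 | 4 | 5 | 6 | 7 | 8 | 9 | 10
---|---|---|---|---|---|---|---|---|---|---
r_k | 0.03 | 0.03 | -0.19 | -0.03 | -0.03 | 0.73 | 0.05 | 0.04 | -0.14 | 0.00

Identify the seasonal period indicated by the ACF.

The largest autocorrelation is r_6 = 0.73; the remaining lags stay at or below 0.05.
The dominant spike at lag 6 indicates a seasonal period of 6.

6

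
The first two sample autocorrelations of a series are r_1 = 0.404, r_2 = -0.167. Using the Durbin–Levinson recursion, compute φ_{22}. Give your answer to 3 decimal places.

-0.395

φ_{22} = (r_2 − r_1²) / (1 − r_1²)
r_1² = (0.404)² = 0.163216
Numerator = -0.167 − 0.1632 = -0.3302; denominator = 1 − 0.1632 = 0.8368
φ_{22} = -0.3302 / 0.8368 = -0.395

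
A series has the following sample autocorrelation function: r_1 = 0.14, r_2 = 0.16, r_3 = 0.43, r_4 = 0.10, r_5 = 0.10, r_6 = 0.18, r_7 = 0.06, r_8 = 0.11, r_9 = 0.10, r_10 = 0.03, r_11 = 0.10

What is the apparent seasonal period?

3

The largest autocorrelation is r_3 = 0.43, with a weaker echo at lag 6 (0.18); the remaining lags stay at or below 0.16.
The dominant spike at lag 3 indicates a seasonal period of 3.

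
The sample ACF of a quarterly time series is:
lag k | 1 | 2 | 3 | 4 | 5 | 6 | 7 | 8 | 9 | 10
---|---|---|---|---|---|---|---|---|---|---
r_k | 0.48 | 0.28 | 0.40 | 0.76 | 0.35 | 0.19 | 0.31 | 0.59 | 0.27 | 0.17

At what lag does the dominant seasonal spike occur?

The largest autocorrelation is r_4 = 0.76, with a weaker echo at lag 8 (0.59); the remaining lags stay at or below 0.48. The elevated value at lag 1 (0.48), dropping to 0.28 at lag 2, reflects decaying short-term dependence rather than seasonality.
The dominant spike at lag 4 indicates a seasonal period of 4.

4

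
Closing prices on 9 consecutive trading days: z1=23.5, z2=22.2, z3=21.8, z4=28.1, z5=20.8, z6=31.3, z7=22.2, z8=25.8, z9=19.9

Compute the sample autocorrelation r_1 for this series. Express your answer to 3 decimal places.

-0.574

Mean z̄ = (23.5 + 22.2 + 21.8 + 28.1 + 20.8 + 31.3 + 22.2 + 25.8 + 19.9)/9 = 23.9556
Numerator Σ_{t=1}^{8}(z_t−z̄)(z_{t+1}−z̄) = -64.2153
Denominator Σ(z_t−z̄)² = 111.9422
r_1 = -64.2153 / 111.9422 = -0.574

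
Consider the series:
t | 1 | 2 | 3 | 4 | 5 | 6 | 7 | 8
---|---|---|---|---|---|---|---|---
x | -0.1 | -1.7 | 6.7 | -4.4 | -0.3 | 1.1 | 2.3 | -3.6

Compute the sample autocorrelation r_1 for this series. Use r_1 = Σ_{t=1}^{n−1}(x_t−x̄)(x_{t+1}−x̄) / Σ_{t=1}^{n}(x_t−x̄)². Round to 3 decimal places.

-0.524

Mean x̄ = (-0.1 − 1.7 + 6.7 − 4.4 − 0.3 + 1.1 + 2.3 − 3.6)/8 = 0.0000
Deviations from mean: -0.1000, -1.7000, 6.7000, -4.4000, -0.3000, 1.1000, 2.3000, -3.6000
Numerator Σ_{t=1}^{7}(x_t−x̄)(x_{t+1}−x̄) = -45.4600
Denominator Σ(x_t−x̄)² = 86.7000
r_1 = -45.4600 / 86.7000 = -0.524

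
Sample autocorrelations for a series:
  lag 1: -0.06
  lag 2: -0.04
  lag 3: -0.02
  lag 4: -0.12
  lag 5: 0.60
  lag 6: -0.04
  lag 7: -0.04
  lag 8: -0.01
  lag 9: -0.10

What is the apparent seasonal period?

5

The largest autocorrelation is r_5 = 0.60; the remaining lags stay at or below -0.01.
The dominant spike at lag 5 indicates a seasonal period of 5.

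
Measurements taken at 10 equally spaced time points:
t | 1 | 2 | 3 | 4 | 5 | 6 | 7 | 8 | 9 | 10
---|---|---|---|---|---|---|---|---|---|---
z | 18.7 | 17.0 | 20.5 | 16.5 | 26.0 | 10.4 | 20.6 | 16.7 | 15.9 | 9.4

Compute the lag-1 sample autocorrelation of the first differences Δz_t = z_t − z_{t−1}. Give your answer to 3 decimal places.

First differences Δz: -1.7, 3.5, -4.0, 9.5, -15.6, 10.2, -3.9, -0.8, -6.5
Mean of differences = -1.0333
Numerator Σ(Δz_t−Δz̄)(Δz_{t+1}−Δz̄) = -398.9344
Denominator Σ(Δz_t−Δz̄)² = 517.2800
r_1(Δz) = -398.9344 / 517.2800 = -0.771

-0.771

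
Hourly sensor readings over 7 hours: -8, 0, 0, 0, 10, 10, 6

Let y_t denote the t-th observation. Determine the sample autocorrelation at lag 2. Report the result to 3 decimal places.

Mean ȳ = (-8 + 0 + 0 + 0 + 10 + 10 + 6)/7 = 2.5714
Deviations from mean: -10.5714, -2.5714, -2.5714, -2.5714, 7.4286, 7.4286, 3.4286
Σ(y_t−ȳ)(y_{t+2}−ȳ) = (27.1837) + (6.6122) + (-19.1020) + (-19.1020) + (25.4694) = 21.0612
Denominator Σ(y_t−ȳ)² = 253.7143
r_2 = 21.0612 / 253.7143 = 0.083

0.083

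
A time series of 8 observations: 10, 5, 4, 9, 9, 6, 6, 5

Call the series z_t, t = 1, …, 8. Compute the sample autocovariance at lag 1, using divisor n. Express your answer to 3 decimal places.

-0.227

Mean z̄ = (10 + 5 + 4 + 9 + 9 + 6 + 6 + 5)/8 = 6.7500
Deviations: 3.2500, -1.7500, -2.7500, 2.2500, 2.2500, -0.7500, -0.7500, -1.7500
Σ_{t=1}^{7}(z_t−z̄)(z_{t+1}−z̄) = -1.8125
γ_1 = -1.8125 / 8 = -0.227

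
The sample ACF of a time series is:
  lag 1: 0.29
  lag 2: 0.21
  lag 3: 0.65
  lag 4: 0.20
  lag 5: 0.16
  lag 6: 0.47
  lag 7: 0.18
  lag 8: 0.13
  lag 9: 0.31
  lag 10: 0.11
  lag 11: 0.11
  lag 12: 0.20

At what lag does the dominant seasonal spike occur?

The largest autocorrelation is r_3 = 0.65, with weaker echoes at lags 6 (0.47) and 9 (0.31); the remaining lags stay at or below 0.29. The elevated value at lag 1 (0.29), dropping to 0.21 at lag 2, reflects decaying short-term dependence rather than seasonality.
The dominant spike at lag 3 indicates a seasonal period of 3.

3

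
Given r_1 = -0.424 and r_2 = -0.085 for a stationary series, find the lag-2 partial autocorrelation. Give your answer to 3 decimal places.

-0.323

φ_{22} = (r_2 − r_1²) / (1 − r_1²)
r_1² = (-0.424)² = 0.179776
Numerator = -0.085 − 0.1798 = -0.2648; denominator = 1 − 0.1798 = 0.8202
φ_{22} = -0.2648 / 0.8202 = -0.323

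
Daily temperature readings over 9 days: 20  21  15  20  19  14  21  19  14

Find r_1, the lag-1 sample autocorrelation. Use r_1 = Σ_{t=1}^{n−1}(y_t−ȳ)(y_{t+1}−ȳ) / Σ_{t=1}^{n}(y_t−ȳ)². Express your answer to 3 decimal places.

-0.353

Mean ȳ = (20 + 21 + 15 + 20 + 19 + 14 + 21 + 19 + 14)/9 = 18.1111
Numerator Σ_{t=1}^{8}(y_t−ȳ)(y_{t+1}−ȳ) = -24.3457
Denominator Σ(y_t−ȳ)² = 68.8889
r_1 = -24.3457 / 68.8889 = -0.353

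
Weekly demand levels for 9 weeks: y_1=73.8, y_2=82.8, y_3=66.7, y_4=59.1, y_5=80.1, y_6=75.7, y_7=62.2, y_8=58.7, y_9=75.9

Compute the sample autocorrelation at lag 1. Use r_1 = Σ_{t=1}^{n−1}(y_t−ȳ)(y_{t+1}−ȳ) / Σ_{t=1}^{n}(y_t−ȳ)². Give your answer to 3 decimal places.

Mean ȳ = (73.8 + 82.8 + 66.7 + 59.1 + 80.1 + 75.7 + 62.2 + 58.7 + 75.9)/9 = 70.5556
Numerator Σ_{t=1}^{8}(y_t−ȳ)(y_{t+1}−ȳ) = -30.8375
Denominator Σ(y_t−ȳ)² = 663.0422
r_1 = -30.8375 / 663.0422 = -0.047

-0.047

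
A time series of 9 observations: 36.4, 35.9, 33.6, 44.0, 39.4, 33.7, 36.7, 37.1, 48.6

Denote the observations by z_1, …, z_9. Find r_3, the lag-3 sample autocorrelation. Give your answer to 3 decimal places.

-0.254

Mean z̄ = (36.4 + 35.9 + 33.6 + 44.0 + 39.4 + 33.7 + 36.7 + 37.1 + 48.6)/9 = 38.3778
Σ(z_t−z̄)(z_{t+3}−z̄) = (-11.1195) + (-2.5328) + (22.3494) + (-9.4328) + (-1.3062) + (-47.8173) = -49.8593
Denominator Σ(z_t−z̄)² = 196.3556
r_3 = -49.8593 / 196.3556 = -0.254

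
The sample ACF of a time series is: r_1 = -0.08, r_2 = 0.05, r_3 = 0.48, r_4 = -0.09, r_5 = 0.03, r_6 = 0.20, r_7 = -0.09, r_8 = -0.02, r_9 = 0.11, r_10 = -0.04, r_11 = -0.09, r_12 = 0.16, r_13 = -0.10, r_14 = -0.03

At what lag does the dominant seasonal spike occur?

3

The largest autocorrelation is r_3 = 0.48, with weaker echoes at lags 6 (0.20) and 12 (0.16); the remaining lags stay at or below 0.11.
The dominant spike at lag 3 indicates a seasonal period of 3.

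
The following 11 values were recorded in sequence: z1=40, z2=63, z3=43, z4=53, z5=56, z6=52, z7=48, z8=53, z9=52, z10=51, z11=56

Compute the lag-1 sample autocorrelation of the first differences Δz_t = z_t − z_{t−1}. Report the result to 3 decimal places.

First differences Δz: 23, -20, 10, 3, -4, -4, 5, -1, -1, 5
Mean of differences = 1.6000
Numerator Σ(Δz_t−Δz̄)(Δz_{t+1}−Δz̄) = -638.3600
Denominator Σ(Δz_t−Δz̄)² = 1096.4000
r_1(Δz) = -638.3600 / 1096.4000 = -0.582

-0.582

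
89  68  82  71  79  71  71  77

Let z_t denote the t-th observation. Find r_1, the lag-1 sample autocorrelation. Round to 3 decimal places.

Mean z̄ = (89 + 68 + 82 + 71 + 79 + 71 + 71 + 77)/8 = 76.0000
Σ(z_t−z̄)(z_{t+1}−z̄) = (-104.0000) + (-48.0000) + (-30.0000) + (-15.0000) + (-15.0000) + (25.0000) + (-5.0000) = -192.0000
Denominator Σ(z_t−z̄)² = 354.0000
r_1 = -192.0000 / 354.0000 = -0.542

-0.542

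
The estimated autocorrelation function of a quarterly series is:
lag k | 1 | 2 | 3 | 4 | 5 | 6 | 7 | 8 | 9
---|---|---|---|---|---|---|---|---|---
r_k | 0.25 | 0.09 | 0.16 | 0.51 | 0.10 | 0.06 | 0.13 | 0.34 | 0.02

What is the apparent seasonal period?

4

The largest autocorrelation is r_4 = 0.51, with a weaker echo at lag 8 (0.34); the remaining lags stay at or below 0.25. The elevated value at lag 1 (0.25), dropping to 0.09 at lag 2, reflects decaying short-term dependence rather than seasonality.
The dominant spike at lag 4 indicates a seasonal period of 4.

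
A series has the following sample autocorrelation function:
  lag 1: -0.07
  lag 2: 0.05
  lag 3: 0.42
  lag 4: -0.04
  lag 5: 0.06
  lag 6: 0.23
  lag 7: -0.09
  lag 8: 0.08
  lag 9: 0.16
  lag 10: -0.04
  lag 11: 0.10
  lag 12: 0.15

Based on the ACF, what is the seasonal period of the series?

The largest autocorrelation is r_3 = 0.42, with weaker echoes at lags 6 (0.23), 9 (0.16) and 12 (0.15); the remaining lags stay at or below 0.10.
The dominant spike at lag 3 indicates a seasonal period of 3.

3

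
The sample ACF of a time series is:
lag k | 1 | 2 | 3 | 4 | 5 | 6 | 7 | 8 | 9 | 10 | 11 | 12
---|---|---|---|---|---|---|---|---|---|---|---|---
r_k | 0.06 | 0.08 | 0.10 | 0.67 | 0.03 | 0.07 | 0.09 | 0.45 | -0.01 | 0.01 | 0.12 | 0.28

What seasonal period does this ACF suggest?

4

The largest autocorrelation is r_4 = 0.67, with weaker echoes at lags 8 (0.45) and 12 (0.28); the remaining lags stay at or below 0.12.
The dominant spike at lag 4 indicates a seasonal period of 4.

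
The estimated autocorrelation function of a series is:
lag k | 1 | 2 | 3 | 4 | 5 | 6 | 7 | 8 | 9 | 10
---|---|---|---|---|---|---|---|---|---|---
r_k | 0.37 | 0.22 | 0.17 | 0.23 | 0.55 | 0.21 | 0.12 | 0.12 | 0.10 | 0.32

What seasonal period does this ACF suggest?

5

The largest autocorrelation is r_5 = 0.55; the remaining lags stay at or below 0.37. The elevated value at lag 1 (0.37), dropping to 0.22 at lag 2, reflects decaying short-term dependence rather than seasonality.
The dominant spike at lag 5 indicates a seasonal period of 5.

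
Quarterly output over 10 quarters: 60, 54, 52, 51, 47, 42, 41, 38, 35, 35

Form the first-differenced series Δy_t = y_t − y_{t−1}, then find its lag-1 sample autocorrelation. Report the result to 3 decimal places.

-0.174

First differences Δy: -6, -2, -1, -4, -5, -1, -3, -3, 0
Mean of differences = -2.7778
Numerator Σ(Δy_t−Δȳ)(Δy_{t+1}−Δȳ) = -5.4938
Denominator Σ(Δy_t−Δȳ)² = 31.5556
r_1(Δy) = -5.4938 / 31.5556 = -0.174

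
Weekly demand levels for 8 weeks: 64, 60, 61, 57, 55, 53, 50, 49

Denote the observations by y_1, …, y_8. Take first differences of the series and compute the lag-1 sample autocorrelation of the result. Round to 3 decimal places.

First differences Δy: -4, 1, -4, -2, -2, -3, -1
Mean of differences = -2.1429
Numerator Σ(Δy_t−Δȳ)(Δy_{t+1}−Δȳ) = -13.0204
Denominator Σ(Δy_t−Δȳ)² = 18.8571
r_1(Δy) = -13.0204 / 18.8571 = -0.690

-0.690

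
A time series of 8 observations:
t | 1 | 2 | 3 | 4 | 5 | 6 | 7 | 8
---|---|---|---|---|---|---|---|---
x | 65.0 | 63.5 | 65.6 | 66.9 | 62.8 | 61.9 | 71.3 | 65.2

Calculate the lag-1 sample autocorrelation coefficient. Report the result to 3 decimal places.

Mean x̄ = (65.0 + 63.5 + 65.6 + 66.9 + 62.8 + 61.9 + 71.3 + 65.2)/8 = 65.2750
Deviations from mean: -0.2750, -1.7750, 0.3250, 1.6250, -2.4750, -3.3750, 6.0250, -0.0750
Σ(x_t−x̄)(x_{t+1}−x̄) = (0.4881) + (-0.5769) + (0.5281) + (-4.0219) + (8.3531) + (-20.3344) + (-0.4519) = -16.0156
Denominator Σ(x_t−x̄)² = 59.7950
r_1 = -16.0156 / 59.7950 = -0.268

-0.268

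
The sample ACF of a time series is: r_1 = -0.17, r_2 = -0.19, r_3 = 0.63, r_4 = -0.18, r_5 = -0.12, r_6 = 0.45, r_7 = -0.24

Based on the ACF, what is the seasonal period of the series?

The largest autocorrelation is r_3 = 0.63, with a weaker echo at lag 6 (0.45); the remaining lags stay at or below -0.12.
The dominant spike at lag 3 indicates a seasonal period of 3.

3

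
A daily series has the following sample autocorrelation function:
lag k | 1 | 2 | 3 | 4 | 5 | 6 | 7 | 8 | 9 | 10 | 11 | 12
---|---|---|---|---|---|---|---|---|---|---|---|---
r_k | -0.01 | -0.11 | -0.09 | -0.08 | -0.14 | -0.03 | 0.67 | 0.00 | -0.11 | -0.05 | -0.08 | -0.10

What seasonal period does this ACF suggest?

The largest autocorrelation is r_7 = 0.67; the remaining lags stay at or below 0.00.
The dominant spike at lag 7 indicates a seasonal period of 7.

7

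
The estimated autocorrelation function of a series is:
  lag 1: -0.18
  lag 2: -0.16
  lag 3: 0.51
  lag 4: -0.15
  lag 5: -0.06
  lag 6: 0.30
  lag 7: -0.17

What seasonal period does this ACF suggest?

The largest autocorrelation is r_3 = 0.51, with a weaker echo at lag 6 (0.30); the remaining lags stay at or below -0.06.
The dominant spike at lag 3 indicates a seasonal period of 3.

3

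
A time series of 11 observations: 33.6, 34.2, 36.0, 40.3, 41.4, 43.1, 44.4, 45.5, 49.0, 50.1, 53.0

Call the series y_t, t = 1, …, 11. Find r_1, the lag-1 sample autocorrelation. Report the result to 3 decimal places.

Mean ȳ = (33.6 + 34.2 + 36.0 + 40.3 + 41.4 + 43.1 + 44.4 + 45.5 + 49.0 + 50.1 + 53.0)/11 = 42.7818
Numerator Σ_{t=1}^{10}(y_t−ȳ)(y_{t+1}−ȳ) = 298.9179
Denominator Σ(y_t−ȳ)² = 418.7564
r_1 = 298.9179 / 418.7564 = 0.714

0.714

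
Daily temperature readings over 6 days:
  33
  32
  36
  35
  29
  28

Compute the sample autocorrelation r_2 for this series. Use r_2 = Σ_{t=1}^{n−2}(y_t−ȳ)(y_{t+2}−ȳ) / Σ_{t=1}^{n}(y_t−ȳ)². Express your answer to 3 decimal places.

-0.417

Mean ȳ = (33 + 32 + 36 + 35 + 29 + 28)/6 = 32.1667
Deviations from mean: 0.8333, -0.1667, 3.8333, 2.8333, -3.1667, -4.1667
Σ(y_t−ȳ)(y_{t+2}−ȳ) = (3.1944) + (-0.4722) + (-12.1389) + (-11.8056) = -21.2222
Denominator Σ(y_t−ȳ)² = 50.8333
r_2 = -21.2222 / 50.8333 = -0.417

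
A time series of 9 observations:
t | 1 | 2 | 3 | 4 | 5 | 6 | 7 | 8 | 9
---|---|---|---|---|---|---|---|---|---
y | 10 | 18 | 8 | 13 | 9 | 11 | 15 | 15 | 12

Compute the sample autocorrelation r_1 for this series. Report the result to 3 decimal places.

-0.426

Mean ȳ = (10 + 18 + 8 + 13 + 9 + 11 + 15 + 15 + 12)/9 = 12.3333
Numerator Σ_{t=1}^{8}(y_t−ȳ)(y_{t+1}−ȳ) = -35.7778
Denominator Σ(y_t−ȳ)² = 84.0000
r_1 = -35.7778 / 84.0000 = -0.426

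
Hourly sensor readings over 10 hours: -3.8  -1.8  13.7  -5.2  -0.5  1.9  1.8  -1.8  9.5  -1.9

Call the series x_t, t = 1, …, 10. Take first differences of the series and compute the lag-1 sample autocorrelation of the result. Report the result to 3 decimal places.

-0.568

First differences Δx: 2.0, 15.5, -18.9, 4.7, 2.4, -0.1, -3.6, 11.3, -11.4
Mean of differences = 0.2111
Numerator Σ(Δx_t−Δx̄)(Δx_{t+1}−Δx̄) = -511.3101
Denominator Σ(Δx_t−Δx̄)² = 899.5289
r_1(Δx) = -511.3101 / 899.5289 = -0.568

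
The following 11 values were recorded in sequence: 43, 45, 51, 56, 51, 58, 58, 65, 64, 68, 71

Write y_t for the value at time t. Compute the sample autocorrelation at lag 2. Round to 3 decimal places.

0.385

Mean ȳ = (43 + 45 + 51 + 56 + 51 + 58 + 58 + 65 + 64 + 68 + 71)/11 = 57.2727
Numerator Σ_{t=1}^{9}(y_t−ȳ)(y_{t+2}−ȳ) = 324.7603
Denominator Σ(y_t−ȳ)² = 844.1818
r_2 = 324.7603 / 844.1818 = 0.385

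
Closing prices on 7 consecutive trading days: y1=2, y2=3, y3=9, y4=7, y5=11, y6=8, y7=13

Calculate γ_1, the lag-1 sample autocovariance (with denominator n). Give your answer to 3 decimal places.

2.851

Mean ȳ = (2 + 3 + 9 + 7 + 11 + 8 + 13)/7 = 7.5714
Deviations: -5.5714, -4.5714, 1.4286, -0.5714, 3.4286, 0.4286, 5.4286
Σ_{t=1}^{6}(y_t−ȳ)(y_{t+1}−ȳ) = 19.9592
γ_1 = 19.9592 / 7 = 2.851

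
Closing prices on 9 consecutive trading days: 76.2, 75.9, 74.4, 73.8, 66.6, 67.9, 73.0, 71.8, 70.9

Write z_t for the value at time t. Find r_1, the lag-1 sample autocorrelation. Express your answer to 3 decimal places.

Mean z̄ = (76.2 + 75.9 + 74.4 + 73.8 + 66.6 + 67.9 + 73.0 + 71.8 + 70.9)/9 = 72.2778
Numerator Σ_{t=1}^{8}(z_t−z̄)(z_{t+1}−z̄) = 38.4895
Denominator Σ(z_t−z̄)² = 89.3756
r_1 = 38.4895 / 89.3756 = 0.431

0.431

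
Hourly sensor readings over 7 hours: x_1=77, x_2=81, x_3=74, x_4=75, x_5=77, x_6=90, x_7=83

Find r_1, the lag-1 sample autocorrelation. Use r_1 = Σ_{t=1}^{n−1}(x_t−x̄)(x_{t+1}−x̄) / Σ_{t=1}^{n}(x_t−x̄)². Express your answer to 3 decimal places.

Mean x̄ = (77 + 81 + 74 + 75 + 77 + 90 + 83)/7 = 79.5714
Deviations from mean: -2.5714, 1.4286, -5.5714, -4.5714, -2.5714, 10.4286, 3.4286
Σ(x_t−x̄)(x_{t+1}−x̄) = (-3.6735) + (-7.9592) + (25.4694) + (11.7551) + (-26.8163) + (35.7551) = 34.5306
Denominator Σ(x_t−x̄)² = 187.7143
r_1 = 34.5306 / 187.7143 = 0.184

0.184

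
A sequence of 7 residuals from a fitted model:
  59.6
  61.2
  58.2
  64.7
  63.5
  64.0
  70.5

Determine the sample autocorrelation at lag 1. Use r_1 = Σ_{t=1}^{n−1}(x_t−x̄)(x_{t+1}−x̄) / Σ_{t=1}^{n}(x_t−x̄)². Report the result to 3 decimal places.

0.161

Mean x̄ = (59.6 + 61.2 + 58.2 + 64.7 + 63.5 + 64.0 + 70.5)/7 = 63.1000
Deviations from mean: -3.5000, -1.9000, -4.9000, 1.6000, 0.4000, 0.9000, 7.4000
Σ(x_t−x̄)(x_{t+1}−x̄) = (6.6500) + (9.3100) + (-7.8400) + (0.6400) + (0.3600) + (6.6600) = 15.7800
Denominator Σ(x_t−x̄)² = 98.1600
r_1 = 15.7800 / 98.1600 = 0.161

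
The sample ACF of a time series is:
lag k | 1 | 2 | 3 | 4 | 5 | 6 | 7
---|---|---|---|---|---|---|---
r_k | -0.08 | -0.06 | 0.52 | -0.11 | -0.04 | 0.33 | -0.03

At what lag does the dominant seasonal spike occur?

The largest autocorrelation is r_3 = 0.52, with a weaker echo at lag 6 (0.33); the remaining lags stay at or below -0.03.
The dominant spike at lag 3 indicates a seasonal period of 3.

3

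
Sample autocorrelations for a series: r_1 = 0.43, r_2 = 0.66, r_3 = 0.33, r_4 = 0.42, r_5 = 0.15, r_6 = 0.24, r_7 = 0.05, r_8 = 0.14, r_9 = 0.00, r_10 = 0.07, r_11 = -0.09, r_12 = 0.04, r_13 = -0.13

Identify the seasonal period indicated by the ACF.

The largest autocorrelation is r_2 = 0.66; the remaining lags stay at or below 0.43.
The dominant spike at lag 2 indicates a seasonal period of 2.

2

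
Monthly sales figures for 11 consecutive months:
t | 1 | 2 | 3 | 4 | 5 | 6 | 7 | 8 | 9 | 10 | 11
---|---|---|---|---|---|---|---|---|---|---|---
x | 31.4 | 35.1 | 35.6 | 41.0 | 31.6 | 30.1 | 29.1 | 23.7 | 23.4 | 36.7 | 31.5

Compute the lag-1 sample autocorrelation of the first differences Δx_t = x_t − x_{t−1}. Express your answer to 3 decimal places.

-0.263

First differences Δx: 3.7, 0.5, 5.4, -9.4, -1.5, -1.0, -5.4, -0.3, 13.3, -5.2
Mean of differences = 0.0100
Numerator Σ(Δx_t−Δx̄)(Δx_{t+1}−Δx̄) = -96.7561
Denominator Σ(Δx_t−Δx̄)² = 367.8890
r_1(Δx) = -96.7561 / 367.8890 = -0.263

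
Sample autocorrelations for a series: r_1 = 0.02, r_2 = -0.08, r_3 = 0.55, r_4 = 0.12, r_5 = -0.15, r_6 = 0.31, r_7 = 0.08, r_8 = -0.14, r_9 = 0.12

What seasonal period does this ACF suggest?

3

The largest autocorrelation is r_3 = 0.55, with a weaker echo at lag 6 (0.31); the remaining lags stay at or below 0.12.
The dominant spike at lag 3 indicates a seasonal period of 3.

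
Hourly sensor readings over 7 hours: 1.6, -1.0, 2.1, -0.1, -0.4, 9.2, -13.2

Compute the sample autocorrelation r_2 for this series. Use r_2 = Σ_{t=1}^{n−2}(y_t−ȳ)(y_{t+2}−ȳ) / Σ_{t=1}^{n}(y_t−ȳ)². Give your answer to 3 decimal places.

Mean ȳ = (1.6 − 1.0 + 2.1 − 0.1 − 0.4 + 9.2 − 13.2)/7 = -0.2571
Deviations from mean: 1.8571, -0.7429, 2.3571, 0.1571, -0.1429, 9.4571, -12.9429
Σ(y_t−ȳ)(y_{t+2}−ȳ) = (4.3776) + (-0.1167) + (-0.3367) + (1.4861) + (1.8490) = 7.2592
Denominator Σ(y_t−ȳ)² = 266.5571
r_2 = 7.2592 / 266.5571 = 0.027

0.027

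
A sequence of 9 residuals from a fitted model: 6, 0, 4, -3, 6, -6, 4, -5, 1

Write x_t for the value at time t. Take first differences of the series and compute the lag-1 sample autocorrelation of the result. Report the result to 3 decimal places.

First differences Δx: -6, 4, -7, 9, -12, 10, -9, 6
Mean of differences = -0.6250
Numerator Σ(Δx_t−Δx̄)(Δx_{t+1}−Δx̄) = -490.5156
Denominator Σ(Δx_t−Δx̄)² = 539.8750
r_1(Δx) = -490.5156 / 539.8750 = -0.909

-0.909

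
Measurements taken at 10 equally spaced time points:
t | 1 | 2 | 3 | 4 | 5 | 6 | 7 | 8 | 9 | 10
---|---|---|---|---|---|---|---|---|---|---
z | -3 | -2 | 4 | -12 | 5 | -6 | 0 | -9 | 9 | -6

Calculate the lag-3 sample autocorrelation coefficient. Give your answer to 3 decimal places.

-0.344

Mean z̄ = (-3 − 2 + 4 − 12 + 5 − 6 + 0 − 9 + 9 − 6)/10 = -2.0000
Numerator Σ_{t=1}^{7}(z_t−z̄)(z_{t+3}−z̄) = -135.0000
Denominator Σ(z_t−z̄)² = 392.0000
r_3 = -135.0000 / 392.0000 = -0.344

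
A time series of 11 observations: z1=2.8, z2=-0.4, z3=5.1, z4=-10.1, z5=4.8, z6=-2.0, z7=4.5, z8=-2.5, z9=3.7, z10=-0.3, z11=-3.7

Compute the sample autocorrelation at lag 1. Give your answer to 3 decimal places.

-0.659

Mean z̄ = (2.8 − 0.4 + 5.1 − 10.1 + 4.8 − 2.0 + 4.5 − 2.5 + 3.7 − 0.3 − 3.7)/11 = 0.1727
Numerator Σ_{t=1}^{10}(z_t−z̄)(z_{t+1}−z̄) = -142.7635
Denominator Σ(z_t−z̄)² = 216.7018
r_1 = -142.7635 / 216.7018 = -0.659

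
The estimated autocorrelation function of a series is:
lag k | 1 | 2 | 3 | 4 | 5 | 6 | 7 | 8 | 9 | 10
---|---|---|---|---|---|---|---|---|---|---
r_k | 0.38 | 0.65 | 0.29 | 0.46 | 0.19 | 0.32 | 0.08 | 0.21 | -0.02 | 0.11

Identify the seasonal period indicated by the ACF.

The largest autocorrelation is r_2 = 0.65, with a weaker echo at lag 4 (0.46); the remaining lags stay at or below 0.38.
The dominant spike at lag 2 indicates a seasonal period of 2.

2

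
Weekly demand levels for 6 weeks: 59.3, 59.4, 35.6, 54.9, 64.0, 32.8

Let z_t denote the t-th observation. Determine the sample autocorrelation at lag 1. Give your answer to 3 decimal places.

-0.343

Mean z̄ = (59.3 + 59.4 + 35.6 + 54.9 + 64.0 + 32.8)/6 = 51.0000
Deviations from mean: 8.3000, 8.4000, -15.4000, 3.9000, 13.0000, -18.2000
Σ(z_t−z̄)(z_{t+1}−z̄) = (69.7200) + (-129.3600) + (-60.0600) + (50.7000) + (-236.6000) = -305.6000
Denominator Σ(z_t−z̄)² = 892.0600
r_1 = -305.6000 / 892.0600 = -0.343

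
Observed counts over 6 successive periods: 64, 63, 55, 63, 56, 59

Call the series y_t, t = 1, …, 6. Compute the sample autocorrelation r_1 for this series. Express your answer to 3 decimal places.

-0.342

Mean ȳ = (64 + 63 + 55 + 63 + 56 + 59)/6 = 60.0000
Deviations from mean: 4.0000, 3.0000, -5.0000, 3.0000, -4.0000, -1.0000
Σ(y_t−ȳ)(y_{t+1}−ȳ) = (12.0000) + (-15.0000) + (-15.0000) + (-12.0000) + (4.0000) = -26.0000
Denominator Σ(y_t−ȳ)² = 76.0000
r_1 = -26.0000 / 76.0000 = -0.342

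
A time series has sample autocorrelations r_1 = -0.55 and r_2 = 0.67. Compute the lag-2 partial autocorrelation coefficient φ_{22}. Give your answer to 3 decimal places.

φ_{22} = (r_2 − r_1²) / (1 − r_1²)
r_1² = (-0.55)² = 0.3025
Numerator = 0.67 − 0.3025 = 0.3675; denominator = 1 − 0.3025 = 0.6975
φ_{22} = 0.3675 / 0.6975 = 0.527

0.527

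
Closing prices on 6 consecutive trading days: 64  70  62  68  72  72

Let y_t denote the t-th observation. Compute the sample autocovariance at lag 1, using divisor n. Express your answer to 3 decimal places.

Mean ȳ = (64 + 70 + 62 + 68 + 72 + 72)/6 = 68.0000
Σ_{t=1}^{5}(y_t−ȳ)(y_{t+1}−ȳ) = -4.0000
γ_1 = -4.0000 / 6 = -0.667

-0.667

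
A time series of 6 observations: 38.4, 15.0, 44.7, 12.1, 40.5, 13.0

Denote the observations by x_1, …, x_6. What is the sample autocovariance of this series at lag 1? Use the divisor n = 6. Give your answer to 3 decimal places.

-167.396

Mean x̄ = (38.4 + 15.0 + 44.7 + 12.1 + 40.5 + 13.0)/6 = 27.2833
Deviations: 11.1167, -12.2833, 17.4167, -15.1833, 13.2167, -14.2833
Σ_{t=1}^{5}(x_t−x̄)(x_{t+1}−x̄) = -1004.3786
γ_1 = -1004.3786 / 6 = -167.396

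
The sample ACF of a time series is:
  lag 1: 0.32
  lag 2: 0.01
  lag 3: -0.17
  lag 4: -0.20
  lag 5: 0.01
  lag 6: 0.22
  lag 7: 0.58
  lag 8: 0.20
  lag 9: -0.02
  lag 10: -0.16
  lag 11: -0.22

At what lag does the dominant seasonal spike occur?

7

The largest autocorrelation is r_7 = 0.58; the remaining lags stay at or below 0.32. The elevated value at lag 1 (0.32), dropping to 0.01 at lag 2, reflects decaying short-term dependence rather than seasonality.
The dominant spike at lag 7 indicates a seasonal period of 7.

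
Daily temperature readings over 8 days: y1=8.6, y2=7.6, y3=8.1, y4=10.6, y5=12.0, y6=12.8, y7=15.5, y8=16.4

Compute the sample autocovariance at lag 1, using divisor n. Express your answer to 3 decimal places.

6.563

Mean ȳ = (8.6 + 7.6 + 8.1 + 10.6 + 12.0 + 12.8 + 15.5 + 16.4)/8 = 11.4500
Σ_{t=1}^{7}(y_t−ȳ)(y_{t+1}−ȳ) = 52.5075
γ_1 = 52.5075 / 8 = 6.563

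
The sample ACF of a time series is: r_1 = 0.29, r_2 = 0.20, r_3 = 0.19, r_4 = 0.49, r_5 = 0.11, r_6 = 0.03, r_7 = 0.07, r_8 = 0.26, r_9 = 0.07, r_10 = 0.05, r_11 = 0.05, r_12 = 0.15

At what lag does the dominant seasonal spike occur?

The largest autocorrelation is r_4 = 0.49; the remaining lags stay at or below 0.29. The elevated value at lag 1 (0.29), dropping to 0.20 at lag 2, reflects decaying short-term dependence rather than seasonality.
The dominant spike at lag 4 indicates a seasonal period of 4.

4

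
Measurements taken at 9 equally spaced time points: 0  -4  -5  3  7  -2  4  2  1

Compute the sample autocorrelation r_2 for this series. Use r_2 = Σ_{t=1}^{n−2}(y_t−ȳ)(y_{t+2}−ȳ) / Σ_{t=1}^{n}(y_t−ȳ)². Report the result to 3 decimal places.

Mean ȳ = (0 − 4 − 5 + 3 + 7 − 2 + 4 + 2 + 1)/9 = 0.6667
Σ(y_t−ȳ)(y_{t+2}−ȳ) = (3.7778) + (-10.8889) + (-35.8889) + (-6.2222) + (21.1111) + (-3.5556) + (1.1111) = -30.5556
Denominator Σ(y_t−ȳ)² = 120.0000
r_2 = -30.5556 / 120.0000 = -0.255

-0.255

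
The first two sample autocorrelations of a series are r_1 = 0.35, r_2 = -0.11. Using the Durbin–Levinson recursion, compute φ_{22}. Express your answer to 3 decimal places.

-0.265

φ_{22} = (r_2 − r_1²) / (1 − r_1²)
r_1² = (0.35)² = 0.1225
Numerator = -0.11 − 0.1225 = -0.2325; denominator = 1 − 0.1225 = 0.8775
φ_{22} = -0.2325 / 0.8775 = -0.265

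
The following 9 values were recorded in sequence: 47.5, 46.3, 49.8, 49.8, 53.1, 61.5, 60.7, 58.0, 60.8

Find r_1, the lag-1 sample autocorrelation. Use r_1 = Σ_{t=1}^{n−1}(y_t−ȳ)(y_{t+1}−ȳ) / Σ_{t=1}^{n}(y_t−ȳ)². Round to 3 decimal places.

0.669

Mean ȳ = (47.5 + 46.3 + 49.8 + 49.8 + 53.1 + 61.5 + 60.7 + 58.0 + 60.8)/9 = 54.1667
Numerator Σ_{t=1}^{8}(y_t−ȳ)(y_{t+1}−ȳ) = 201.0822
Denominator Σ(y_t−ȳ)² = 300.7600
r_1 = 201.0822 / 300.7600 = 0.669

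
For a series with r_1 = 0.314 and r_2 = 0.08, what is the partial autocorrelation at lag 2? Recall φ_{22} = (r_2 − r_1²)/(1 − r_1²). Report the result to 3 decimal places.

-0.021

φ_{22} = (r_2 − r_1²) / (1 − r_1²)
r_1² = (0.314)² = 0.098596
Numerator = 0.08 − 0.0986 = -0.0186; denominator = 1 − 0.0986 = 0.9014
φ_{22} = -0.0186 / 0.9014 = -0.021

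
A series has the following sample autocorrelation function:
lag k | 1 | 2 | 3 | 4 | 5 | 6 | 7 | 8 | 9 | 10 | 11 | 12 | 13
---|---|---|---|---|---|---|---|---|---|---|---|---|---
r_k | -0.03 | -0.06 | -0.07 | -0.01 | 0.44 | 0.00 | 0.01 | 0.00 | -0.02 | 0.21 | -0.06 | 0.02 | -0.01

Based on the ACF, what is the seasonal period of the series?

5

The largest autocorrelation is r_5 = 0.44, with a weaker echo at lag 10 (0.21); the remaining lags stay at or below 0.02.
The dominant spike at lag 5 indicates a seasonal period of 5.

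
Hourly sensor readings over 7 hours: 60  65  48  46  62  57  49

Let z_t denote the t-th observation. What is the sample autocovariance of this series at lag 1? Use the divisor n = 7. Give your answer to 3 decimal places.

-2.706

Mean z̄ = (60 + 65 + 48 + 46 + 62 + 57 + 49)/7 = 55.2857
Σ_{t=1}^{6}(z_t−z̄)(z_{t+1}−z̄) = -18.9388
γ_1 = -18.9388 / 7 = -2.706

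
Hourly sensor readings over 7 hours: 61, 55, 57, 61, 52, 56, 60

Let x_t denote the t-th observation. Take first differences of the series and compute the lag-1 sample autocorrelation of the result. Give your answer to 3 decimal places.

First differences Δx: -6, 2, 4, -9, 4, 4
Mean of differences = -0.1667
Numerator Σ(Δx_t−Δx̄)(Δx_{t+1}−Δx̄) = -59.8611
Denominator Σ(Δx_t−Δx̄)² = 168.8333
r_1(Δx) = -59.8611 / 168.8333 = -0.355

-0.355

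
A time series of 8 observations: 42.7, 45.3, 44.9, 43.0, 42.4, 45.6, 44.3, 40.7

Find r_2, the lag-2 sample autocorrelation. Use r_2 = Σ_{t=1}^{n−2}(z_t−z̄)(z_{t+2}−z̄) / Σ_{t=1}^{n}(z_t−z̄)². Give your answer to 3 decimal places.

-0.578

Mean z̄ = (42.7 + 45.3 + 44.9 + 43.0 + 42.4 + 45.6 + 44.3 + 40.7)/8 = 43.6125
Deviations from mean: -0.9125, 1.6875, 1.2875, -0.6125, -1.2125, 1.9875, 0.6875, -2.9125
Numerator Σ_{t=1}^{6}(z_t−z̄)(z_{t+2}−z̄) = -11.6091
Denominator Σ(z_t−z̄)² = 20.0888
r_2 = -11.6091 / 20.0888 = -0.578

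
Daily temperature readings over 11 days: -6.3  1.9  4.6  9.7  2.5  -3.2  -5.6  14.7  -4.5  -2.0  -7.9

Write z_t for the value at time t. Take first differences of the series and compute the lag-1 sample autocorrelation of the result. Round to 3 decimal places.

First differences Δz: 8.2, 2.7, 5.1, -7.2, -5.7, -2.4, 20.3, -19.2, 2.5, -5.9
Mean of differences = -0.1600
Numerator Σ(Δz_t−Δz̄)(Δz_{t+1}−Δz̄) = -447.9696
Denominator Σ(Δz_t−Δz̄)² = 1012.1640
r_1(Δz) = -447.9696 / 1012.1640 = -0.443

-0.443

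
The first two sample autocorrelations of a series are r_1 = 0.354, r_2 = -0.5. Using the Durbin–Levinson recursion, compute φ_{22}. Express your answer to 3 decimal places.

φ_{22} = (r_2 − r_1²) / (1 − r_1²)
r_1² = (0.354)² = 0.125316
Numerator = -0.5 − 0.1253 = -0.6253; denominator = 1 − 0.1253 = 0.8747
φ_{22} = -0.6253 / 0.8747 = -0.715

-0.715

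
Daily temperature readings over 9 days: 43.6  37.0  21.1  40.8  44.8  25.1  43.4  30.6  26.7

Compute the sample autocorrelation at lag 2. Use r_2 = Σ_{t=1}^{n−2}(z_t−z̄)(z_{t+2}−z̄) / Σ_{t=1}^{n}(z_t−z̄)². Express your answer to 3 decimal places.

Mean z̄ = (43.6 + 37.0 + 21.1 + 40.8 + 44.8 + 25.1 + 43.4 + 30.6 + 26.7)/9 = 34.7889
Numerator Σ_{t=1}^{7}(z_t−z̄)(z_{t+2}−z̄) = -245.4669
Denominator Σ(z_t−z̄)² = 657.2689
r_2 = -245.4669 / 657.2689 = -0.373

-0.373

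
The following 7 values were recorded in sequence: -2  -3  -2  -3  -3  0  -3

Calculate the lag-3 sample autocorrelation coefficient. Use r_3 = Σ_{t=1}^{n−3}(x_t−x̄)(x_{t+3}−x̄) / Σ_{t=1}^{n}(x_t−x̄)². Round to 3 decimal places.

Mean x̄ = (-2 − 3 − 2 − 3 − 3 + 0 − 3)/7 = -2.2857
Deviations from mean: 0.2857, -0.7143, 0.2857, -0.7143, -0.7143, 2.2857, -0.7143
Numerator Σ_{t=1}^{4}(x_t−x̄)(x_{t+3}−x̄) = 1.4694
Denominator Σ(x_t−x̄)² = 7.4286
r_3 = 1.4694 / 7.4286 = 0.198

0.198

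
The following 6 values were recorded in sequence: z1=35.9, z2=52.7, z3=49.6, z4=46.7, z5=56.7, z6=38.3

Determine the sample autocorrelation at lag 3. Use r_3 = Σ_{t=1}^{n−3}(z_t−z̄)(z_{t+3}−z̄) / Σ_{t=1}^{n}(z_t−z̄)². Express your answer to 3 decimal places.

0.107

Mean z̄ = (35.9 + 52.7 + 49.6 + 46.7 + 56.7 + 38.3)/6 = 46.6500
Deviations from mean: -10.7500, 6.0500, 2.9500, 0.0500, 10.0500, -8.3500
Numerator Σ_{t=1}^{3}(z_t−z̄)(z_{t+3}−z̄) = 35.6325
Denominator Σ(z_t−z̄)² = 331.5950
r_3 = 35.6325 / 331.5950 = 0.107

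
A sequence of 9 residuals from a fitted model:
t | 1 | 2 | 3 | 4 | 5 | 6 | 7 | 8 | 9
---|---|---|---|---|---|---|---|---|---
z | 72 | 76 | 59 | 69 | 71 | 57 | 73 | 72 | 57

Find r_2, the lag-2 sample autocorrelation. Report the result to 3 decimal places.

-0.352

Mean z̄ = (72 + 76 + 59 + 69 + 71 + 57 + 73 + 72 + 57)/9 = 67.3333
Numerator Σ_{t=1}^{7}(z_t−z̄)(z_{t+2}−z̄) = -158.2222
Denominator Σ(z_t−z̄)² = 450.0000
r_2 = -158.2222 / 450.0000 = -0.352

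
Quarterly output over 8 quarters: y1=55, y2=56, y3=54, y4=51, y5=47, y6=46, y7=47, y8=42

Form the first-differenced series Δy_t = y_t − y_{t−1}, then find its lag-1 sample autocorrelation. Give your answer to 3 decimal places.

First differences Δy: 1, -2, -3, -4, -1, 1, -5
Mean of differences = -1.8571
Numerator Σ(Δy_t−Δȳ)(Δy_{t+1}−Δȳ) = -6.1633
Denominator Σ(Δy_t−Δȳ)² = 32.8571
r_1(Δy) = -6.1633 / 32.8571 = -0.188

-0.188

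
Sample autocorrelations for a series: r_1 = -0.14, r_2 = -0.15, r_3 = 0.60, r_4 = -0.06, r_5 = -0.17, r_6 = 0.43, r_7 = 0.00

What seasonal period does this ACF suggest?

The largest autocorrelation is r_3 = 0.60, with a weaker echo at lag 6 (0.43); the remaining lags stay at or below 0.00.
The dominant spike at lag 3 indicates a seasonal period of 3.

3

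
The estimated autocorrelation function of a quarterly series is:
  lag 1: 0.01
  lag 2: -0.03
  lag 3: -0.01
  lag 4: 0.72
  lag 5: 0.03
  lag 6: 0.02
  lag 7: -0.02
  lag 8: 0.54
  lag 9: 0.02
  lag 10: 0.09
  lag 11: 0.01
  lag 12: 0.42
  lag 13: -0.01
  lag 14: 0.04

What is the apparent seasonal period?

The largest autocorrelation is r_4 = 0.72, with weaker echoes at lags 8 (0.54) and 12 (0.42); the remaining lags stay at or below 0.09.
The dominant spike at lag 4 indicates a seasonal period of 4.

4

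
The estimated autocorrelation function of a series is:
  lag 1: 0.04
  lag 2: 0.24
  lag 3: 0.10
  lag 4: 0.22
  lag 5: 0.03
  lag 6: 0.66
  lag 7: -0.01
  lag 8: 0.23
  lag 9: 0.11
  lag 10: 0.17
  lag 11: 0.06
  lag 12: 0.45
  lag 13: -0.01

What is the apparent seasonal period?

6

The largest autocorrelation is r_6 = 0.66, with a weaker echo at lag 12 (0.45); the remaining lags stay at or below 0.24.
The dominant spike at lag 6 indicates a seasonal period of 6.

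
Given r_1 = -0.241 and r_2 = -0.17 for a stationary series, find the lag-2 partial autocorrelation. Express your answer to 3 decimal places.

-0.242

φ_{22} = (r_2 − r_1²) / (1 − r_1²)
r_1² = (-0.241)² = 0.058081
Numerator = -0.17 − 0.0581 = -0.2281; denominator = 1 − 0.0581 = 0.9419
φ_{22} = -0.2281 / 0.9419 = -0.242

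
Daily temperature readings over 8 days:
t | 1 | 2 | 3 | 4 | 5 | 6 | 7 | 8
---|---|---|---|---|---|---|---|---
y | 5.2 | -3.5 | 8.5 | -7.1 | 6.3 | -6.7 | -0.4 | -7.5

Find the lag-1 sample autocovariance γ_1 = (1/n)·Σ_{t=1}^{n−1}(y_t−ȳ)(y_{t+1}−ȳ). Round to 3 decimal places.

Mean ȳ = (5.2 − 3.5 + 8.5 − 7.1 + 6.3 − 6.7 − 0.4 − 7.5)/8 = -0.6500
Σ_{t=1}^{7}(y_t−ȳ)(y_{t+1}−ȳ) = -191.8675
γ_1 = -191.8675 / 8 = -23.983

-23.983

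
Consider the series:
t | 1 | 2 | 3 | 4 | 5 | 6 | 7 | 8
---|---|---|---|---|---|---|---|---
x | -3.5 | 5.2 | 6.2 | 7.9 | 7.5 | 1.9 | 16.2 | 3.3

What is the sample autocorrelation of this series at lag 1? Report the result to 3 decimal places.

Mean x̄ = (-3.5 + 5.2 + 6.2 + 7.9 + 7.5 + 1.9 + 16.2 + 3.3)/8 = 5.5875
Deviations from mean: -9.0875, -0.3875, 0.6125, 2.3125, 1.9125, -3.6875, 10.6125, -2.2875
Σ(x_t−x̄)(x_{t+1}−x̄) = (3.5214) + (-0.2373) + (1.4164) + (4.4227) + (-7.0523) + (-39.1336) + (-24.2761) = -61.3389
Denominator Σ(x_t−x̄)² = 223.5688
r_1 = -61.3389 / 223.5688 = -0.274

-0.274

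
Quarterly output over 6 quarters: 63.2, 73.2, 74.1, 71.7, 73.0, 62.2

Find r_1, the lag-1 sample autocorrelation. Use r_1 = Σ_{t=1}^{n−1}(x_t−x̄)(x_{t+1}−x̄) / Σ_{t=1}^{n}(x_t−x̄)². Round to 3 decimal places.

Mean x̄ = (63.2 + 73.2 + 74.1 + 71.7 + 73.0 + 62.2)/6 = 69.5667
Deviations from mean: -6.3667, 3.6333, 4.5333, 2.1333, 3.4333, -7.3667
Numerator Σ_{t=1}^{5}(x_t−x̄)(x_{t+1}−x̄) = -14.9578
Denominator Σ(x_t−x̄)² = 144.8933
r_1 = -14.9578 / 144.8933 = -0.103

-0.103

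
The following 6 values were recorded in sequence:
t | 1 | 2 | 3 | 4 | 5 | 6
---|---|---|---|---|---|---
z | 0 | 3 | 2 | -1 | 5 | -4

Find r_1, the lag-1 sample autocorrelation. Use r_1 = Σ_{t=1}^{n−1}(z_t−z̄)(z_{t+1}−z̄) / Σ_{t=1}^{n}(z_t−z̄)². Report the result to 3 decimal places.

Mean z̄ = (0 + 3 + 2 − 1 + 5 − 4)/6 = 0.8333
Deviations from mean: -0.8333, 2.1667, 1.1667, -1.8333, 4.1667, -4.8333
Σ(z_t−z̄)(z_{t+1}−z̄) = (-1.8056) + (2.5278) + (-2.1389) + (-7.6389) + (-20.1389) = -29.1944
Denominator Σ(z_t−z̄)² = 50.8333
r_1 = -29.1944 / 50.8333 = -0.574

-0.574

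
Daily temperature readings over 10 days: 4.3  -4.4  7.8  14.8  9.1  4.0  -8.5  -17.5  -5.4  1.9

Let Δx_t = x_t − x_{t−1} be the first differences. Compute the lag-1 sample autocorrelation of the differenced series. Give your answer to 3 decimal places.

0.161

First differences Δx: -8.7, 12.2, 7.0, -5.7, -5.1, -12.5, -9.0, 12.1, 7.3
Mean of differences = -0.2667
Numerator Σ(Δx_t−Δx̄)(Δx_{t+1}−Δx̄) = 123.7722
Denominator Σ(Δx_t−Δx̄)² = 768.3400
r_1(Δx) = 123.7722 / 768.3400 = 0.161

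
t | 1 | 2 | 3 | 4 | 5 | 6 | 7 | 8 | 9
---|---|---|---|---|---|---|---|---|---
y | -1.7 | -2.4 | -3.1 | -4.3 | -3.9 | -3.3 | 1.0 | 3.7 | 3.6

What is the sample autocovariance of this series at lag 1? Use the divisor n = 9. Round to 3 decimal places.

5.851

Mean ȳ = (-1.7 − 2.4 − 3.1 − 4.3 − 3.9 − 3.3 + 1.0 + 3.7 + 3.6)/9 = -1.1556
Σ_{t=1}^{8}(y_t−ȳ)(y_{t+1}−ȳ) = 52.6614
γ_1 = 52.6614 / 9 = 5.851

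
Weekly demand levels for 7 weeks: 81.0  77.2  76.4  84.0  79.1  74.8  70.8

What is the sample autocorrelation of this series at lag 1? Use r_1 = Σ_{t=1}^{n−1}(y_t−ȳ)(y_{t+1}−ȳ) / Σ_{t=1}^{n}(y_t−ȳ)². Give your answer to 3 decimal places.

Mean ȳ = (81.0 + 77.2 + 76.4 + 84.0 + 79.1 + 74.8 + 70.8)/7 = 77.6143
Numerator Σ_{t=1}^{6}(y_t−ȳ)(y_{t+1}−ȳ) = 15.8298
Denominator Σ(y_t−ȳ)² = 110.4486
r_1 = 15.8298 / 110.4486 = 0.143

0.143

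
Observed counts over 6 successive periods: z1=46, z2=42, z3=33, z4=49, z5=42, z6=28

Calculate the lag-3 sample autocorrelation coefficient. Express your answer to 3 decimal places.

Mean z̄ = (46 + 42 + 33 + 49 + 42 + 28)/6 = 40.0000
Deviations from mean: 6.0000, 2.0000, -7.0000, 9.0000, 2.0000, -12.0000
Numerator Σ_{t=1}^{3}(z_t−z̄)(z_{t+3}−z̄) = 142.0000
Denominator Σ(z_t−z̄)² = 318.0000
r_3 = 142.0000 / 318.0000 = 0.447

0.447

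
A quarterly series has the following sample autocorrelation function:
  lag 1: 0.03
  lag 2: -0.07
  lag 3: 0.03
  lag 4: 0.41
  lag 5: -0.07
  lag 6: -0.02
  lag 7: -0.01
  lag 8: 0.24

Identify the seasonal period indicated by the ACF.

The largest autocorrelation is r_4 = 0.41, with a weaker echo at lag 8 (0.24); the remaining lags stay at or below 0.03.
The dominant spike at lag 4 indicates a seasonal period of 4.

4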